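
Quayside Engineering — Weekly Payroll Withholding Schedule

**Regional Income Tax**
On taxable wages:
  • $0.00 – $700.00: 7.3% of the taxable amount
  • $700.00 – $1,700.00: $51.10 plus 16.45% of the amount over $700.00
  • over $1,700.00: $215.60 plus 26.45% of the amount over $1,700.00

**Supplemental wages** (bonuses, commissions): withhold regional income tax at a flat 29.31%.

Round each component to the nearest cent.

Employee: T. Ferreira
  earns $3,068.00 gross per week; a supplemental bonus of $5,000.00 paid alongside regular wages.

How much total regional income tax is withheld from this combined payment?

Regional Income Tax: taxable = $3,068.00
  $215.60 + 26.45% × ($3,068.00 − $1,700.00) = $215.60 + 26.45% × $1,368.00 = $577.44
Supplemental (29.31% flat on bonus): 29.31% × $5,000.00 = $1,465.50
Total regional income tax: $577.44 + $1,465.50 = $2,042.94

$2,042.94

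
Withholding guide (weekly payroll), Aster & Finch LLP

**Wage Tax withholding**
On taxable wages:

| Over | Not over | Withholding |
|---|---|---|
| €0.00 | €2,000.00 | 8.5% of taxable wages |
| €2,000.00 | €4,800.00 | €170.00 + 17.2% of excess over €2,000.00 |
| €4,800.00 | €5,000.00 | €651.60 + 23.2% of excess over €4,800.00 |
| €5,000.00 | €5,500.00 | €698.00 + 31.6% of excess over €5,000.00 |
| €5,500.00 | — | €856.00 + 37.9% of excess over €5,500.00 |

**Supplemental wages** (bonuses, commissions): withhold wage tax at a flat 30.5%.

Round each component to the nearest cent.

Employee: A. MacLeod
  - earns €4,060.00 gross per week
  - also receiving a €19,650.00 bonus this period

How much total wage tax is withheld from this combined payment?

Wage Tax: taxable = €4,060.00
  €170.00 + 17.2% × (€4,060.00 − €2,000.00) = €170.00 + 17.2% × €2,060.00 = €524.32
Supplemental (30.5% flat on bonus): 30.5% × €19,650.00 = €5,993.25
Total wage tax: €524.32 + €5,993.25 = €6,517.57

€6,517.57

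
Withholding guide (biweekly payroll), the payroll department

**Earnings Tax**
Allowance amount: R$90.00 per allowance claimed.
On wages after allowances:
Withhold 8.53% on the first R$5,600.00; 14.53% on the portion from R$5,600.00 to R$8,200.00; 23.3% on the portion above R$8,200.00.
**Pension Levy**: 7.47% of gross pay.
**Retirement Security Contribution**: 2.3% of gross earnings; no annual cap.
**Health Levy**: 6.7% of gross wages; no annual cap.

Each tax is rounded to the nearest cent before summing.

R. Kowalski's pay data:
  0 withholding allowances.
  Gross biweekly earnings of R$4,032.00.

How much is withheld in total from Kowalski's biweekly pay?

Earnings Tax: taxable = R$4,032.00
  8.53% × R$4,032.00 = R$343.93
Pension Levy: 7.47% × R$4,032.00 = R$301.19
Retirement Security Contribution: 2.3% × R$4,032.00 = R$92.74
Health Levy: 6.7% × R$4,032.00 = R$270.14
Total: R$343.93 + R$301.19 + R$92.74 + R$270.14 = R$1,008.00

R$1,008.00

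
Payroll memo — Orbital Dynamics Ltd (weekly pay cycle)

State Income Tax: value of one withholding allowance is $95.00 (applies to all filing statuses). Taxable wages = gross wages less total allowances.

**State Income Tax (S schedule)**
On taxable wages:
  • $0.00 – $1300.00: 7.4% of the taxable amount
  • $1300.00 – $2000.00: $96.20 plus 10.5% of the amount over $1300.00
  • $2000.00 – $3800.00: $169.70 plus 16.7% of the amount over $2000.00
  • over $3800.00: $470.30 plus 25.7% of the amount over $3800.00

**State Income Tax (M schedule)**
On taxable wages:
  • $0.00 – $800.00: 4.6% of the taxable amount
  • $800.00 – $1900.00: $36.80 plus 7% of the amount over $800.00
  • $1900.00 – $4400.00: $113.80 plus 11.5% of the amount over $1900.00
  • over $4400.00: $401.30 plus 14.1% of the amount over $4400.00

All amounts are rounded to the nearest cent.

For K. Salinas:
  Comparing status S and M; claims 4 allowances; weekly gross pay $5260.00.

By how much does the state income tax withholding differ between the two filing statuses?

State Income Tax (S): taxable = $5260.00 − 4×$95.00 = $4880.00
  $470.30 + 25.7% × ($4880.00 − $3800.00) = $470.30 + 25.7% × $1080.00 = $747.86
State Income Tax (M): taxable = $5260.00 − 4×$95.00 = $4880.00
  $401.30 + 14.1% × ($4880.00 − $4400.00) = $401.30 + 14.1% × $480.00 = $468.98
Difference: |$747.86 − $468.98| = $278.88 (higher under S)

$278.88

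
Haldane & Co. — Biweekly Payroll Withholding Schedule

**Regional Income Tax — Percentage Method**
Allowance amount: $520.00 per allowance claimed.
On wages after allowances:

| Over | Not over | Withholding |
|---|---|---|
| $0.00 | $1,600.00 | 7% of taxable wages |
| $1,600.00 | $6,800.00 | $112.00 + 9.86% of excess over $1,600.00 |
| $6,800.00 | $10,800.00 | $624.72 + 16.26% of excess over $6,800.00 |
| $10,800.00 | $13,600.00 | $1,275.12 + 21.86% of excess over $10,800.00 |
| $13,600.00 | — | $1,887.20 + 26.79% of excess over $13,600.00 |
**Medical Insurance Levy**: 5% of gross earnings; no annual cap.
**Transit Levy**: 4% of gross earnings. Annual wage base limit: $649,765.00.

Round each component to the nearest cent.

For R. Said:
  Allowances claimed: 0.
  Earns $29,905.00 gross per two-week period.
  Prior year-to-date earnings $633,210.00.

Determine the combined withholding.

$8,412.76

Regional Income Tax: taxable = $29,905.00
  $1,887.20 + 26.79% × ($29,905.00 − $13,600.00) = $1,887.20 + 26.79% × $16,305.00 = $6,255.31
Medical Insurance Levy: 5% × $29,905.00 = $1,495.25
Transit Levy: cap $649,765.00 − YTD $633,210.00 = $16,555.00 subject; 4% × $16,555.00 = $662.20
Total: $6,255.31 + $1,495.25 + $662.20 = $8,412.76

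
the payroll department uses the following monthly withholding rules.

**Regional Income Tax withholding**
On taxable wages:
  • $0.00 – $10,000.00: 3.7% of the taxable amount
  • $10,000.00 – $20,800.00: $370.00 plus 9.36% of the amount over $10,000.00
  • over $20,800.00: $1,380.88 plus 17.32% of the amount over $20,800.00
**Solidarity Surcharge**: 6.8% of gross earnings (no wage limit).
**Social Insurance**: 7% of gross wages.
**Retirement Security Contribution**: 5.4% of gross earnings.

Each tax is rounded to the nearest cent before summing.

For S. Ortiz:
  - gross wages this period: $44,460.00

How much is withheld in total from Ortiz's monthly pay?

Regional Income Tax: taxable = $44,460.00
  $1,380.88 + 17.32% × ($44,460.00 − $20,800.00) = $1,380.88 + 17.32% × $23,660.00 = $5,478.79
Solidarity Surcharge: 6.8% × $44,460.00 = $3,023.28
Social Insurance: 7% × $44,460.00 = $3,112.20
Retirement Security Contribution: 5.4% × $44,460.00 = $2,400.84
Total: $5,478.79 + $3,023.28 + $3,112.20 + $2,400.84 = $14,015.11

$14,015.11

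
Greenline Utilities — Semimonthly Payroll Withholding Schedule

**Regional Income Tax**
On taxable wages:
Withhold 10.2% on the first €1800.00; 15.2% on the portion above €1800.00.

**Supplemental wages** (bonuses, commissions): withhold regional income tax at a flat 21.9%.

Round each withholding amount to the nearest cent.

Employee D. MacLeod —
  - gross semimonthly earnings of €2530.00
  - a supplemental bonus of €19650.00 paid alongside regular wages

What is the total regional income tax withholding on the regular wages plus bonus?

Regional Income Tax: taxable = €2530.00
  €183.60 + 15.2% × (€2530.00 − €1800.00) = €183.60 + 15.2% × €730.00 = €294.56
Supplemental (21.9% flat on bonus): 21.9% × €19650.00 = €4303.35
Total regional income tax: €294.56 + €4303.35 = €4597.91

€4597.91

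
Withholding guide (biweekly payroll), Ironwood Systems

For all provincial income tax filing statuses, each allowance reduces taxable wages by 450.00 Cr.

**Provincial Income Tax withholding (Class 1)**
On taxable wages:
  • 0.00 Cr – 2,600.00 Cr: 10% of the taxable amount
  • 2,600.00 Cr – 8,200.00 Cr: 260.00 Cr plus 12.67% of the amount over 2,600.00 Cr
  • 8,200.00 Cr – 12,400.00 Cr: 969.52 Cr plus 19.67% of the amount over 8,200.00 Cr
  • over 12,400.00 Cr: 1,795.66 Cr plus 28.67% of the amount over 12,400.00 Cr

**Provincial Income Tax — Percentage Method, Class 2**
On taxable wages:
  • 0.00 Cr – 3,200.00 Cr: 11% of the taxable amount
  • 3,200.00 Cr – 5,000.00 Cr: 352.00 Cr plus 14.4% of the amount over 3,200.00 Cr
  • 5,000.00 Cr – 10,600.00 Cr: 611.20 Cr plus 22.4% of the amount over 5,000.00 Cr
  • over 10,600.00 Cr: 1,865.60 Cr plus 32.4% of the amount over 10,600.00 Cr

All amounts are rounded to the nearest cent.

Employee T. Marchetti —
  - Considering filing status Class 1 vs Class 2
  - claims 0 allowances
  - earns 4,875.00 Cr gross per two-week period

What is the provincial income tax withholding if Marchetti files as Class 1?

Provincial Income Tax (Class 1): taxable = 4,875.00 Cr
  260.00 Cr + 12.67% × (4,875.00 Cr − 2,600.00 Cr) = 260.00 Cr + 12.67% × 2,275.00 Cr = 548.24 Cr

548.24 Cr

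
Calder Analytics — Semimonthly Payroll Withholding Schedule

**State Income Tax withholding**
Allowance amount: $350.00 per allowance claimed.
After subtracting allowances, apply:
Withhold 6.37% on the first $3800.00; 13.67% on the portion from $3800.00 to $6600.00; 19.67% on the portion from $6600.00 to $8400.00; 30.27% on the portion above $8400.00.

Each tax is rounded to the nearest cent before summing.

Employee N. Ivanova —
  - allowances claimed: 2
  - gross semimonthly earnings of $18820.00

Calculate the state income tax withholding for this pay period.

State Income Tax: taxable = $18820.00 − 2×$350.00 = $18120.00
  $978.88 + 30.27% × ($18120.00 − $8400.00) = $978.88 + 30.27% × $9720.00 = $3921.12

$3921.12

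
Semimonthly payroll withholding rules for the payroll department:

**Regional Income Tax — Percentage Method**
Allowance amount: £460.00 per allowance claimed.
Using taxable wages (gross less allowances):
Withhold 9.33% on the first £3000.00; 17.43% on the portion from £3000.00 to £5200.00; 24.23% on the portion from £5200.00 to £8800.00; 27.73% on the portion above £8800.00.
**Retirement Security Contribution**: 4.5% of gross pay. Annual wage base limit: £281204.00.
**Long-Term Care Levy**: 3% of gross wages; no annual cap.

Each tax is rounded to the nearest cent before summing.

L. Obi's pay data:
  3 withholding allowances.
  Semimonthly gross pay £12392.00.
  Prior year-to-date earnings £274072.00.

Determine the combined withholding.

£2841.73

Regional Income Tax: taxable = £12392.00 − 3×£460.00 = £11012.00
  £1535.64 + 27.73% × (£11012.00 − £8800.00) = £1535.64 + 27.73% × £2212.00 = £2149.03
Retirement Security Contribution: cap £281204.00 − YTD £274072.00 = £7132.00 subject; 4.5% × £7132.00 = £320.94
Long-Term Care Levy: 3% × £12392.00 = £371.76
Total: £2149.03 + £320.94 + £371.76 = £2841.73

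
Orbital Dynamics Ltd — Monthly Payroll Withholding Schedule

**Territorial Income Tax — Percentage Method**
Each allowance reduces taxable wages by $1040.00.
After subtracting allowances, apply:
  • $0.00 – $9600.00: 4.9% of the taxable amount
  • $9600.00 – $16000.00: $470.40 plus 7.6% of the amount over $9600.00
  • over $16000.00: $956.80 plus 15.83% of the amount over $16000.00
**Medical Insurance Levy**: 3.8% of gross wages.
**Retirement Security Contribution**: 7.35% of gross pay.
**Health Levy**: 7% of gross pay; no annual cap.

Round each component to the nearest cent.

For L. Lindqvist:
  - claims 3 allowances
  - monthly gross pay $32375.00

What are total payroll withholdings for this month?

Territorial Income Tax: taxable = $32375.00 − 3×$1040.00 = $29255.00
  $956.80 + 15.83% × ($29255.00 − $16000.00) = $956.80 + 15.83% × $13255.00 = $3055.07
Medical Insurance Levy: 3.8% × $32375.00 = $1230.25
Retirement Security Contribution: 7.35% × $32375.00 = $2379.56
Health Levy: 7% × $32375.00 = $2266.25
Total: $3055.07 + $1230.25 + $2379.56 + $2266.25 = $8931.13

$8931.13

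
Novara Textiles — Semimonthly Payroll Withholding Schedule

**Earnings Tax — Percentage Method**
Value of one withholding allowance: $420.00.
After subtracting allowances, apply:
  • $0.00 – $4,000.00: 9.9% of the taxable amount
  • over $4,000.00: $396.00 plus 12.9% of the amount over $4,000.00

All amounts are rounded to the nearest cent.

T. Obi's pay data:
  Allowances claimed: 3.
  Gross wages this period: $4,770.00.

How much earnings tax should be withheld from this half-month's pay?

Earnings Tax: taxable = $4,770.00 − 3×$420.00 = $3,510.00
  9.9% × $3,510.00 = $347.49

$347.49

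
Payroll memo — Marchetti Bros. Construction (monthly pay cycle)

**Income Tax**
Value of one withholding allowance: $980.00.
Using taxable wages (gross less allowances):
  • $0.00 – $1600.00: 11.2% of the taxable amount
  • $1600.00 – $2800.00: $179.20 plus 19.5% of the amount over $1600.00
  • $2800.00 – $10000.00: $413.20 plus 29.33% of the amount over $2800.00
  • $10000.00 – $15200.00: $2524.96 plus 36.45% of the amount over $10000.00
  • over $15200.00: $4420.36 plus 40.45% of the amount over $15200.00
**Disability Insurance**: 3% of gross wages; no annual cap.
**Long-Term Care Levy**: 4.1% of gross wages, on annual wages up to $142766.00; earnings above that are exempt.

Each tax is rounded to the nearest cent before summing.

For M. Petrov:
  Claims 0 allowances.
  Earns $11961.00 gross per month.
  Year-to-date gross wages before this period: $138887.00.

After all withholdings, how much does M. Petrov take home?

Income Tax: taxable = $11961.00
  $2524.96 + 36.45% × ($11961.00 − $10000.00) = $2524.96 + 36.45% × $1961.00 = $3239.74
Disability Insurance: 3% × $11961.00 = $358.83
Long-Term Care Levy: cap $142766.00 − YTD $138887.00 = $3879.00 subject; 4.1% × $3879.00 = $159.04
Total withheld: $3239.74 + $358.83 + $159.04 = $3757.61
Net pay: $11961.00 − $3757.61 = $8203.39

$8203.39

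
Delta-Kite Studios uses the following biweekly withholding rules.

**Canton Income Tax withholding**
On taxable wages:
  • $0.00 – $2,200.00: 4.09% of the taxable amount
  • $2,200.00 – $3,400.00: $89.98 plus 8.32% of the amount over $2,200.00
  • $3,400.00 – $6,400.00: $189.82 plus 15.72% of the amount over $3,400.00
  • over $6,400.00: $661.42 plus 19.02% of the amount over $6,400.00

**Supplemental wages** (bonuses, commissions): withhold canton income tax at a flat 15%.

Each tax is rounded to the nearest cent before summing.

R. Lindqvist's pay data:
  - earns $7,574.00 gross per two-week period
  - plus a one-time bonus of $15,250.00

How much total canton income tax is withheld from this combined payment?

$3,172.21

Canton Income Tax: taxable = $7,574.00
  $661.42 + 19.02% × ($7,574.00 − $6,400.00) = $661.42 + 19.02% × $1,174.00 = $884.71
Supplemental (15% flat on bonus): 15% × $15,250.00 = $2,287.50
Total canton income tax: $884.71 + $2,287.50 = $3,172.21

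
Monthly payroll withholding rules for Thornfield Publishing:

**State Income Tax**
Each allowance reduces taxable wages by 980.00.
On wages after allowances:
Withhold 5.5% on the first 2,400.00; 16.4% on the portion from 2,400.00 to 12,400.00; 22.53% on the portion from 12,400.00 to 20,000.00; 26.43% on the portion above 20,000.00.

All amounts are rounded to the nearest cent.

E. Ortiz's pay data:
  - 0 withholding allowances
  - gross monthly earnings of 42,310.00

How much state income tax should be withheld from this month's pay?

9,380.81

State Income Tax: taxable = 42,310.00
  3,484.28 + 26.43% × (42,310.00 − 20,000.00) = 3,484.28 + 26.43% × 22,310.00 = 9,380.81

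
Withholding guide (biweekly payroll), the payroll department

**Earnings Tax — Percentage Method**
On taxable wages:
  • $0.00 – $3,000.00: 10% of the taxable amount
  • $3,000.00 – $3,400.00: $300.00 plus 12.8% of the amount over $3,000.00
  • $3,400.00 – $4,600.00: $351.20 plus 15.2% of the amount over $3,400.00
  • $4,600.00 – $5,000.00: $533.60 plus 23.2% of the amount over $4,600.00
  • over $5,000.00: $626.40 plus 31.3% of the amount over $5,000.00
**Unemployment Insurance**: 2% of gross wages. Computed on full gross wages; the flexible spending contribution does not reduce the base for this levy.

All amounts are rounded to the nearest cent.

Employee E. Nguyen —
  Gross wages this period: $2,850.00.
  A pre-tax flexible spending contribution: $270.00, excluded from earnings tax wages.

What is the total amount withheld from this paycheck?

$315.00

Earnings Tax: taxable = $2,850.00 − $270.00 = $2,580.00
  10% × $2,580.00 = $258.00
Unemployment Insurance: 2% × $2,850.00 = $57.00
Total: $258.00 + $57.00 = $315.00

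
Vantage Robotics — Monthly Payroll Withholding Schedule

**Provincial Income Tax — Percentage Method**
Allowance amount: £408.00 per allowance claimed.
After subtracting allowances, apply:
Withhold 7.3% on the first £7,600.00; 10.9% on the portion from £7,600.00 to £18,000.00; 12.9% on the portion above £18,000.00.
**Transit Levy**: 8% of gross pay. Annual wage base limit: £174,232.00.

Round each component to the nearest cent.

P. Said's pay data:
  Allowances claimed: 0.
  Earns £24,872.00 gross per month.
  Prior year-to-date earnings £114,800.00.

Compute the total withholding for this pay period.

Provincial Income Tax: taxable = £24,872.00
  £1,688.40 + 12.9% × (£24,872.00 − £18,000.00) = £1,688.40 + 12.9% × £6,872.00 = £2,574.89
Transit Levy: 8% × £24,872.00 = £1,989.76
Total: £2,574.89 + £1,989.76 = £4,564.65

£4,564.65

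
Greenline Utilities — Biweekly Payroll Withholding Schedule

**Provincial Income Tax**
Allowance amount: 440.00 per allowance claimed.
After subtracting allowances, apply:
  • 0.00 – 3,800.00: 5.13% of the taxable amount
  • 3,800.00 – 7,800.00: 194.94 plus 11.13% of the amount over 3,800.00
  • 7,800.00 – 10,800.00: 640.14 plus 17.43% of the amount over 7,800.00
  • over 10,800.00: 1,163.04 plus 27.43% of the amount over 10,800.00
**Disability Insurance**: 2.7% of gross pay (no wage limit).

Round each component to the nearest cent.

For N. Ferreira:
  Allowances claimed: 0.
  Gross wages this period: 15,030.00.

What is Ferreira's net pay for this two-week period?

12,300.86

Provincial Income Tax: taxable = 15,030.00
  1,163.04 + 27.43% × (15,030.00 − 10,800.00) = 1,163.04 + 27.43% × 4,230.00 = 2,323.33
Disability Insurance: 2.7% × 15,030.00 = 405.81
Total withheld: 2,323.33 + 405.81 = 2,729.14
Net pay: 15,030.00 − 2,729.14 = 12,300.86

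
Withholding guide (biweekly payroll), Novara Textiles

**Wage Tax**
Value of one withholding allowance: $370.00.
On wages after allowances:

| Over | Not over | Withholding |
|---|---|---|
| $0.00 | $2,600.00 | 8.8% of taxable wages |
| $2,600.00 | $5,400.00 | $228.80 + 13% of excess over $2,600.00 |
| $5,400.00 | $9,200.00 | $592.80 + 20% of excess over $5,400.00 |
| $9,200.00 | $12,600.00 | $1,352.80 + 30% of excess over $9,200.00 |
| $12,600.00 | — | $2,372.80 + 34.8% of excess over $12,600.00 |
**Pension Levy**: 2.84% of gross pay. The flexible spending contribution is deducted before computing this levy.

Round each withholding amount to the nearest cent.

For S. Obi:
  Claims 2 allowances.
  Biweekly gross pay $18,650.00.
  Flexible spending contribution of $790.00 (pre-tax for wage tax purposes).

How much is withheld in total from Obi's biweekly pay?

Wage Tax: taxable = $18,650.00 − $790.00 − 2×$370.00 = $17,120.00
  $2,372.80 + 34.8% × ($17,120.00 − $12,600.00) = $2,372.80 + 34.8% × $4,520.00 = $3,945.76
Pension Levy: 2.84% × $17,860.00 = $507.22
Total: $3,945.76 + $507.22 = $4,452.98

$4,452.98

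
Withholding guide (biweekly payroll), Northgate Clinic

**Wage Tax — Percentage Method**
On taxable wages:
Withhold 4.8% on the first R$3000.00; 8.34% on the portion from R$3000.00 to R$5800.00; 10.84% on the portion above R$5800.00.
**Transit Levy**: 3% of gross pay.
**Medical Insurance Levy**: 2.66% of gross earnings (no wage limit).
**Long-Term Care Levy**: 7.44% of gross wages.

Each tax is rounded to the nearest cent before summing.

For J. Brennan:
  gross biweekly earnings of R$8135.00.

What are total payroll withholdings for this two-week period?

Wage Tax: taxable = R$8135.00
  R$377.52 + 10.84% × (R$8135.00 − R$5800.00) = R$377.52 + 10.84% × R$2335.00 = R$630.63
Transit Levy: 3% × R$8135.00 = R$244.05
Medical Insurance Levy: 2.66% × R$8135.00 = R$216.39
Long-Term Care Levy: 7.44% × R$8135.00 = R$605.24
Total: R$630.63 + R$244.05 + R$216.39 + R$605.24 = R$1696.31

R$1696.31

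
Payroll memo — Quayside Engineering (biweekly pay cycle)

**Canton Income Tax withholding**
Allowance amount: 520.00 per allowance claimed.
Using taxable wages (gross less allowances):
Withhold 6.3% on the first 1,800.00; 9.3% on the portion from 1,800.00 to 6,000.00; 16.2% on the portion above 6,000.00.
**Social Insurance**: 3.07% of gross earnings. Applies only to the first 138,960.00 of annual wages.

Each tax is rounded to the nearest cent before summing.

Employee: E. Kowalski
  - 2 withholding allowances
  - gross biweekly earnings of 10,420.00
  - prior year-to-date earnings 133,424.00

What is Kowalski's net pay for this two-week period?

Canton Income Tax: taxable = 10,420.00 − 2×520.00 = 9,380.00
  504.00 + 16.2% × (9,380.00 − 6,000.00) = 504.00 + 16.2% × 3,380.00 = 1,051.56
Social Insurance: cap 138,960.00 − YTD 133,424.00 = 5,536.00 subject; 3.07% × 5,536.00 = 169.96
Total withheld: 1,051.56 + 169.96 = 1,221.52
Net pay: 10,420.00 − 1,221.52 = 9,198.48

9,198.48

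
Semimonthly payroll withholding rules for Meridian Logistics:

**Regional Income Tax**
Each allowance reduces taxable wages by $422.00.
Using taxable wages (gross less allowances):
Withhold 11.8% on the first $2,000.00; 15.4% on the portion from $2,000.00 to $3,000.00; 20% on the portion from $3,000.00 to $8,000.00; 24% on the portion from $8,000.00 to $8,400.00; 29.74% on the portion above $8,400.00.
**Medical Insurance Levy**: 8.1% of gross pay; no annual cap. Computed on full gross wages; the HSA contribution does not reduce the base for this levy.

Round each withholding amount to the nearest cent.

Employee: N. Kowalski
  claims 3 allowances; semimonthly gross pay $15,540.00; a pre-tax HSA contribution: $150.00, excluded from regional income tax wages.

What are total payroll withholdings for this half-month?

Regional Income Tax: taxable = $15,540.00 − $150.00 − 3×$422.00 = $14,124.00
  $1,486.00 + 29.74% × ($14,124.00 − $8,400.00) = $1,486.00 + 29.74% × $5,724.00 = $3,188.32
Medical Insurance Levy: 8.1% × $15,540.00 = $1,258.74
Total: $3,188.32 + $1,258.74 = $4,447.06

$4,447.06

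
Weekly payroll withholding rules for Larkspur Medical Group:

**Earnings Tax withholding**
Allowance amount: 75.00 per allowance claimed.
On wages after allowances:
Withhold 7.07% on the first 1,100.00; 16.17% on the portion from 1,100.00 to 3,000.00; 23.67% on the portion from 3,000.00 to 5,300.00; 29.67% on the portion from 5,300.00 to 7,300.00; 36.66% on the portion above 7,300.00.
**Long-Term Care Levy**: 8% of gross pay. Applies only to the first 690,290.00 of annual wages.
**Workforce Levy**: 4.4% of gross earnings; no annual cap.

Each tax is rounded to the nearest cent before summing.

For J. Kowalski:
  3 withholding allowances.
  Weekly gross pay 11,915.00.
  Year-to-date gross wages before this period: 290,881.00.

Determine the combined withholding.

Earnings Tax: taxable = 11,915.00 − 3×75.00 = 11,690.00
  1,522.81 + 36.66% × (11,690.00 − 7,300.00) = 1,522.81 + 36.66% × 4,390.00 = 3,132.18
Long-Term Care Levy: 8% × 11,915.00 = 953.20
Workforce Levy: 4.4% × 11,915.00 = 524.26
Total: 3,132.18 + 953.20 + 524.26 = 4,609.64

4,609.64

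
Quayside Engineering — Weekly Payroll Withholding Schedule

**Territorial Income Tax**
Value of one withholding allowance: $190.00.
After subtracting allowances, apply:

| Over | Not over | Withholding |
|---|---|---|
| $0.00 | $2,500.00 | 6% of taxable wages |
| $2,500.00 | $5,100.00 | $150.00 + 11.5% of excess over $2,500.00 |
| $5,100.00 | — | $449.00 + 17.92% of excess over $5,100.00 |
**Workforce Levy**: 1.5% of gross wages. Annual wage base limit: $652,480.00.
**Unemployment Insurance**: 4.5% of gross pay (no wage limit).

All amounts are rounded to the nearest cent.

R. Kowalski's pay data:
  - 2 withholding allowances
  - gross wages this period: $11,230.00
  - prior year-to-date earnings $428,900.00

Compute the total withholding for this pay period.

$2,153.20

Territorial Income Tax: taxable = $11,230.00 − 2×$190.00 = $10,850.00
  $449.00 + 17.92% × ($10,850.00 − $5,100.00) = $449.00 + 17.92% × $5,750.00 = $1,479.40
Workforce Levy: 1.5% × $11,230.00 = $168.45
Unemployment Insurance: 4.5% × $11,230.00 = $505.35
Total: $1,479.40 + $168.45 + $505.35 = $2,153.20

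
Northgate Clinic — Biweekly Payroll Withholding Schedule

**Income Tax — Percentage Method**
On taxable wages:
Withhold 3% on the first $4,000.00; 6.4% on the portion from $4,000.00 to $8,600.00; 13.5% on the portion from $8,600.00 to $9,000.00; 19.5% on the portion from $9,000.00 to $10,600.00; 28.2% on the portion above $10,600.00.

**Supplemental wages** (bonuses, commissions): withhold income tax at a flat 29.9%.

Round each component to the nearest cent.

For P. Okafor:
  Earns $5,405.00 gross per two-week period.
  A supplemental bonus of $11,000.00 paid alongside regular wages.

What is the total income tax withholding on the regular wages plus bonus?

Income Tax: taxable = $5,405.00
  $120.00 + 6.4% × ($5,405.00 − $4,000.00) = $120.00 + 6.4% × $1,405.00 = $209.92
Supplemental (29.9% flat on bonus): 29.9% × $11,000.00 = $3,289.00
Total income tax: $209.92 + $3,289.00 = $3,498.92

$3,498.92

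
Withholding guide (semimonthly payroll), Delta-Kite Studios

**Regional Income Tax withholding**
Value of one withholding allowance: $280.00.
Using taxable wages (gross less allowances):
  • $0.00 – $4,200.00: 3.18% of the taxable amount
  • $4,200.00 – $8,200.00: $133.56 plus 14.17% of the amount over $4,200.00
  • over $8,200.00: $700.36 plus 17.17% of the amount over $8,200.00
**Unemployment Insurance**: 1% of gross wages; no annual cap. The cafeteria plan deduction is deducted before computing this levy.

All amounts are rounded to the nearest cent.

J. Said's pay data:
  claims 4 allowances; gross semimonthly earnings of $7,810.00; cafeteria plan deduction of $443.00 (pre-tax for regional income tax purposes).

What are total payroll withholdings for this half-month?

Regional Income Tax: taxable = $7,810.00 − $443.00 − 4×$280.00 = $6,247.00
  $133.56 + 14.17% × ($6,247.00 − $4,200.00) = $133.56 + 14.17% × $2,047.00 = $423.62
Unemployment Insurance: 1% × $7,367.00 = $73.67
Total: $423.62 + $73.67 = $497.29

$497.29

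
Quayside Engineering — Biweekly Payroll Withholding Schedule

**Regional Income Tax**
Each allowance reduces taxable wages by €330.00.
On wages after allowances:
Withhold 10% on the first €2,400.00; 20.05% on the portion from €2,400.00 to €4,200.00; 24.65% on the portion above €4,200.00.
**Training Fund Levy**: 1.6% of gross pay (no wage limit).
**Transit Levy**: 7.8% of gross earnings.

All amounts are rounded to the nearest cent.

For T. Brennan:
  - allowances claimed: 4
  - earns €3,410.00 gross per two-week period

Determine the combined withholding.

Regional Income Tax: taxable = €3,410.00 − 4×€330.00 = €2,090.00
  10% × €2,090.00 = €209.00
Training Fund Levy: 1.6% × €3,410.00 = €54.56
Transit Levy: 7.8% × €3,410.00 = €265.98
Total: €209.00 + €54.56 + €265.98 = €529.54

€529.54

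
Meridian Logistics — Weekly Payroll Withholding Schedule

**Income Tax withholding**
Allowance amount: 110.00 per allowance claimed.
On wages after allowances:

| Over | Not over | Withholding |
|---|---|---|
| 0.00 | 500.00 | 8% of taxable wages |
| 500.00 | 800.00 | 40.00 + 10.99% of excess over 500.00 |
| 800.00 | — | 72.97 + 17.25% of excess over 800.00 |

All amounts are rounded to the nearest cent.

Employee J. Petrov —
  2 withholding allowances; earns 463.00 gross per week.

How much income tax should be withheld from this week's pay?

Income Tax: taxable = 463.00 − 2×110.00 = 243.00
  8% × 243.00 = 19.44

19.44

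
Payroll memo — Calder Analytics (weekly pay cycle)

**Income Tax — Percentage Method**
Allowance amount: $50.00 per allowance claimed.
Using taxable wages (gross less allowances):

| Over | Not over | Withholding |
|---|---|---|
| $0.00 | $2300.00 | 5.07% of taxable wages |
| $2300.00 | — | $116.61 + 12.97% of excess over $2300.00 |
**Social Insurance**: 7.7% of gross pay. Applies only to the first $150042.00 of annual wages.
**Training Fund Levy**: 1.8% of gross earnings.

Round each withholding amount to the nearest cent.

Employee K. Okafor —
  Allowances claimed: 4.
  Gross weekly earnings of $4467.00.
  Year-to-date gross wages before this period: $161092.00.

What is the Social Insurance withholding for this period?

$0.00

Social Insurance: YTD $161092.00 ≥ cap $150042.00 → $0.00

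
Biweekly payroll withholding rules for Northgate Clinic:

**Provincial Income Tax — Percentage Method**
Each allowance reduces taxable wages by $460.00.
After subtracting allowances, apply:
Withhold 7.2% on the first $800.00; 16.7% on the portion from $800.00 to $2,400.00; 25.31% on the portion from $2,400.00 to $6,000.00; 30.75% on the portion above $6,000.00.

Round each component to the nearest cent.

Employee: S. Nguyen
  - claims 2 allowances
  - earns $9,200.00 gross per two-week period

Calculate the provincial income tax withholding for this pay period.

Provincial Income Tax: taxable = $9,200.00 − 2×$460.00 = $8,280.00
  $1,235.96 + 30.75% × ($8,280.00 − $6,000.00) = $1,235.96 + 30.75% × $2,280.00 = $1,937.06

$1,937.06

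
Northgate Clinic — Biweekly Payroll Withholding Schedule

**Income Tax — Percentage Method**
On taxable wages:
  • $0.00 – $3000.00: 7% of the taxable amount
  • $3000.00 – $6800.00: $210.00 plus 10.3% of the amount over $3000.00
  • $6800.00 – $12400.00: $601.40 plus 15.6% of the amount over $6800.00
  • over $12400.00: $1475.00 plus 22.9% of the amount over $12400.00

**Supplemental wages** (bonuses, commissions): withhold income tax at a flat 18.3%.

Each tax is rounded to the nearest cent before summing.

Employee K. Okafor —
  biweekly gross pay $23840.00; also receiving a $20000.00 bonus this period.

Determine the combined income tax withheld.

$7754.76

Income Tax: taxable = $23840.00
  $1475.00 + 22.9% × ($23840.00 − $12400.00) = $1475.00 + 22.9% × $11440.00 = $4094.76
Supplemental (18.3% flat on bonus): 18.3% × $20000.00 = $3660.00
Total income tax: $4094.76 + $3660.00 = $7754.76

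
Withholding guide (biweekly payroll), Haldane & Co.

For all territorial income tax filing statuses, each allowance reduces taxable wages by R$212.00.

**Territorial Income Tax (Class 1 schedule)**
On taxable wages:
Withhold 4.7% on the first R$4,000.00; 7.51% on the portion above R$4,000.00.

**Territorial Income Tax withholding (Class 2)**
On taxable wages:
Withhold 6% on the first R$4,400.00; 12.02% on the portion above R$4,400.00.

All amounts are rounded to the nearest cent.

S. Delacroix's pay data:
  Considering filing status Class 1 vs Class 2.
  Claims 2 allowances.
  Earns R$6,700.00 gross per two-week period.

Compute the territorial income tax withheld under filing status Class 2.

Territorial Income Tax (Class 2): taxable = R$6,700.00 − 2×R$212.00 = R$6,276.00
  R$264.00 + 12.02% × (R$6,276.00 − R$4,400.00) = R$264.00 + 12.02% × R$1,876.00 = R$489.50

R$489.50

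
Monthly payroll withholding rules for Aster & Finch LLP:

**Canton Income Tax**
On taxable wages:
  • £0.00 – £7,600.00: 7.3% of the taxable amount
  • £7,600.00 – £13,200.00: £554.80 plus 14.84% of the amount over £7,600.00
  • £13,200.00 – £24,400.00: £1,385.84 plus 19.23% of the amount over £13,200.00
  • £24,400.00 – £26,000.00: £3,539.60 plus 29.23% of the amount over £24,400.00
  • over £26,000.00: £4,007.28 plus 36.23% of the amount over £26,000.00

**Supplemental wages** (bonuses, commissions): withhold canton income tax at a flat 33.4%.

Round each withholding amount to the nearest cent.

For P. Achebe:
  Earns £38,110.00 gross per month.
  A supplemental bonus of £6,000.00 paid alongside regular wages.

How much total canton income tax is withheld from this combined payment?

Canton Income Tax: taxable = £38,110.00
  £4,007.28 + 36.23% × (£38,110.00 − £26,000.00) = £4,007.28 + 36.23% × £12,110.00 = £8,394.73
Supplemental (33.4% flat on bonus): 33.4% × £6,000.00 = £2,004.00
Total canton income tax: £8,394.73 + £2,004.00 = £10,398.73

£10,398.73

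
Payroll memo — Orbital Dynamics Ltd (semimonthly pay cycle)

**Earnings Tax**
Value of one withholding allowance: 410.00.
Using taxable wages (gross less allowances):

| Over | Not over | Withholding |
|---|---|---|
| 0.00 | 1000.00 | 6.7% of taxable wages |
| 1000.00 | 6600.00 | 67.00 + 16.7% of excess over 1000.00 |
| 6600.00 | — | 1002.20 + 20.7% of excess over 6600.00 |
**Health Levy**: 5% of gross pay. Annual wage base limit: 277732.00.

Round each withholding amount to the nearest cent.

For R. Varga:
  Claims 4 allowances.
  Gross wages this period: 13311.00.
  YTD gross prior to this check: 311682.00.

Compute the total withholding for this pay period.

Earnings Tax: taxable = 13311.00 − 4×410.00 = 11671.00
  1002.20 + 20.7% × (11671.00 − 6600.00) = 1002.20 + 20.7% × 5071.00 = 2051.90
Health Levy: YTD 311682.00 ≥ cap 277732.00 → 0.00
Total: 2051.90 + 0.00 = 2051.90

2051.90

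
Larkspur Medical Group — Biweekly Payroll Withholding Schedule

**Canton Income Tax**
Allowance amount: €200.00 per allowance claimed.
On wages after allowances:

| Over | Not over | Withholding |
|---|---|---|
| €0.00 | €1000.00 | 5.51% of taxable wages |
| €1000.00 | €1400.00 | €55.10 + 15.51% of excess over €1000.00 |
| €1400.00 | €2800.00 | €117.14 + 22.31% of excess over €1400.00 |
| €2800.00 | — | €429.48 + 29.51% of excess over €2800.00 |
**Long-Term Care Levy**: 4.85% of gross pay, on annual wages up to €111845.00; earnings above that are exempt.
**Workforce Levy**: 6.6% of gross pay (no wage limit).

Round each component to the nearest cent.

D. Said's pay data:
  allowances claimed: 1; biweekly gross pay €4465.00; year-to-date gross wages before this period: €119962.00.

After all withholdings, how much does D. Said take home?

€3308.51

Canton Income Tax: taxable = €4465.00 − 1×€200.00 = €4265.00
  €429.48 + 29.51% × (€4265.00 − €2800.00) = €429.48 + 29.51% × €1465.00 = €861.80
Long-Term Care Levy: YTD €119962.00 ≥ cap €111845.00 → €0.00
Workforce Levy: 6.6% × €4465.00 = €294.69
Total withheld: €861.80 + €0.00 + €294.69 = €1156.49
Net pay: €4465.00 − €1156.49 = €3308.51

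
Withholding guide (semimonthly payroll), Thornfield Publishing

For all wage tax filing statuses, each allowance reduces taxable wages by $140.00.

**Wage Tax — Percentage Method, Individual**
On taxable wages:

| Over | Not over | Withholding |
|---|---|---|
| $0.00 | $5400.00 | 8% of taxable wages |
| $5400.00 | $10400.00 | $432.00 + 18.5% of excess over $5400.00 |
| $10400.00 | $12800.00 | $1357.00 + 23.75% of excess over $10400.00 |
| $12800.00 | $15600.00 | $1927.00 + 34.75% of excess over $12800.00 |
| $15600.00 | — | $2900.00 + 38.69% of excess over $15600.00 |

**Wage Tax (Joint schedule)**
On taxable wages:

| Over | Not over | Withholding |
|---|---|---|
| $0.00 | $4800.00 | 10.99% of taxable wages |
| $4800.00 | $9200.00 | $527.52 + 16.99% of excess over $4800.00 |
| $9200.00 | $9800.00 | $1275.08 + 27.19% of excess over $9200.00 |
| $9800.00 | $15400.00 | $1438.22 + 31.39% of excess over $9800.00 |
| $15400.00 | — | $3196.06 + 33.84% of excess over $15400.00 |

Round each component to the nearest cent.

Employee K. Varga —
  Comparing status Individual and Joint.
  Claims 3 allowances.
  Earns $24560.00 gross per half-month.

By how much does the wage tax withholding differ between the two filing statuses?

Wage Tax (Individual): taxable = $24560.00 − 3×$140.00 = $24140.00
  $2900.00 + 38.69% × ($24140.00 − $15600.00) = $2900.00 + 38.69% × $8540.00 = $6204.13
Wage Tax (Joint): taxable = $24560.00 − 3×$140.00 = $24140.00
  $3196.06 + 33.84% × ($24140.00 − $15400.00) = $3196.06 + 33.84% × $8740.00 = $6153.68
Difference: |$6204.13 − $6153.68| = $50.45 (higher under Individual)

$50.45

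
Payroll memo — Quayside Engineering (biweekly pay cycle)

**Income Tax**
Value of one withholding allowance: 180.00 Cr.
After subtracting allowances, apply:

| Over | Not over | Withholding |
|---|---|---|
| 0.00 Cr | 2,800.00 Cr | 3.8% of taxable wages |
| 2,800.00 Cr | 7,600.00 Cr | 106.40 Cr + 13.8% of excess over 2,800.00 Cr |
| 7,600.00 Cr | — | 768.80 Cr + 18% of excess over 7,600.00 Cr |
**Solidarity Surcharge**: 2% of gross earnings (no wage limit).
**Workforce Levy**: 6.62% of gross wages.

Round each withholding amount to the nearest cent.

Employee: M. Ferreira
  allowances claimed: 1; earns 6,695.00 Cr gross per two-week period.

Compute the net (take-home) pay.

Income Tax: taxable = 6,695.00 Cr − 1×180.00 Cr = 6,515.00 Cr
  106.40 Cr + 13.8% × (6,515.00 Cr − 2,800.00 Cr) = 106.40 Cr + 13.8% × 3,715.00 Cr = 619.07 Cr
Solidarity Surcharge: 2% × 6,695.00 Cr = 133.90 Cr
Workforce Levy: 6.62% × 6,695.00 Cr = 443.21 Cr
Total withheld: 619.07 Cr + 133.90 Cr + 443.21 Cr = 1,196.18 Cr
Net pay: 6,695.00 Cr − 1,196.18 Cr = 5,498.82 Cr

5,498.82 Cr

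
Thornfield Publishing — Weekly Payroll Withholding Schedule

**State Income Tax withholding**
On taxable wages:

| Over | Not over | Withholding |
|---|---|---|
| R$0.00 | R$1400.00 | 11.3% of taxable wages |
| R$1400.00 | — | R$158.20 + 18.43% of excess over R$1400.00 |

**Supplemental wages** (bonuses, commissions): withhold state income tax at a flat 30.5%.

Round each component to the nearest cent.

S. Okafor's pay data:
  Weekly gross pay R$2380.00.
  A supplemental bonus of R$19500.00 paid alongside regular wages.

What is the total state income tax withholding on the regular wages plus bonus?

R$6286.31

State Income Tax: taxable = R$2380.00
  R$158.20 + 18.43% × (R$2380.00 − R$1400.00) = R$158.20 + 18.43% × R$980.00 = R$338.81
Supplemental (30.5% flat on bonus): 30.5% × R$19500.00 = R$5947.50
Total state income tax: R$338.81 + R$5947.50 = R$6286.31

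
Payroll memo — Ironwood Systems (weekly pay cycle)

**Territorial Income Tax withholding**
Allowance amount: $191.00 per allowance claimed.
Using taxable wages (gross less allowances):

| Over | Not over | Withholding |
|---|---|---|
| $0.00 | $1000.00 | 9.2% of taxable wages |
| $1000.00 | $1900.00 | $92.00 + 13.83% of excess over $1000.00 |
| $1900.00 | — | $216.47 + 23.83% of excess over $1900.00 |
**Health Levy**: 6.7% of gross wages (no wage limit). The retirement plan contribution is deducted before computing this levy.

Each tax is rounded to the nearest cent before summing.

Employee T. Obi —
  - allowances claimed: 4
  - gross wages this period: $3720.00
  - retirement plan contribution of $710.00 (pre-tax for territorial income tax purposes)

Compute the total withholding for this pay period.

$500.59

Territorial Income Tax: taxable = $3720.00 − $710.00 − 4×$191.00 = $2246.00
  $216.47 + 23.83% × ($2246.00 − $1900.00) = $216.47 + 23.83% × $346.00 = $298.92
Health Levy: 6.7% × $3010.00 = $201.67
Total: $298.92 + $201.67 = $500.59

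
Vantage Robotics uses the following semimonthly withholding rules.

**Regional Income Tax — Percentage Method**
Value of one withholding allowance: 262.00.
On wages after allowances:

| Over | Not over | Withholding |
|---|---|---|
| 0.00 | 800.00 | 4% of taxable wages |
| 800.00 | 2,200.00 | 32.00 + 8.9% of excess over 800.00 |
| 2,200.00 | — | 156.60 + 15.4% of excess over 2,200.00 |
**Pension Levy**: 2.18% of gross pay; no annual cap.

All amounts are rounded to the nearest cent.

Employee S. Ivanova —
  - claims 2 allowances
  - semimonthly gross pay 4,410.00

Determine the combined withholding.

Regional Income Tax: taxable = 4,410.00 − 2×262.00 = 3,886.00
  156.60 + 15.4% × (3,886.00 − 2,200.00) = 156.60 + 15.4% × 1,686.00 = 416.24
Pension Levy: 2.18% × 4,410.00 = 96.14
Total: 416.24 + 96.14 = 512.38

512.38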